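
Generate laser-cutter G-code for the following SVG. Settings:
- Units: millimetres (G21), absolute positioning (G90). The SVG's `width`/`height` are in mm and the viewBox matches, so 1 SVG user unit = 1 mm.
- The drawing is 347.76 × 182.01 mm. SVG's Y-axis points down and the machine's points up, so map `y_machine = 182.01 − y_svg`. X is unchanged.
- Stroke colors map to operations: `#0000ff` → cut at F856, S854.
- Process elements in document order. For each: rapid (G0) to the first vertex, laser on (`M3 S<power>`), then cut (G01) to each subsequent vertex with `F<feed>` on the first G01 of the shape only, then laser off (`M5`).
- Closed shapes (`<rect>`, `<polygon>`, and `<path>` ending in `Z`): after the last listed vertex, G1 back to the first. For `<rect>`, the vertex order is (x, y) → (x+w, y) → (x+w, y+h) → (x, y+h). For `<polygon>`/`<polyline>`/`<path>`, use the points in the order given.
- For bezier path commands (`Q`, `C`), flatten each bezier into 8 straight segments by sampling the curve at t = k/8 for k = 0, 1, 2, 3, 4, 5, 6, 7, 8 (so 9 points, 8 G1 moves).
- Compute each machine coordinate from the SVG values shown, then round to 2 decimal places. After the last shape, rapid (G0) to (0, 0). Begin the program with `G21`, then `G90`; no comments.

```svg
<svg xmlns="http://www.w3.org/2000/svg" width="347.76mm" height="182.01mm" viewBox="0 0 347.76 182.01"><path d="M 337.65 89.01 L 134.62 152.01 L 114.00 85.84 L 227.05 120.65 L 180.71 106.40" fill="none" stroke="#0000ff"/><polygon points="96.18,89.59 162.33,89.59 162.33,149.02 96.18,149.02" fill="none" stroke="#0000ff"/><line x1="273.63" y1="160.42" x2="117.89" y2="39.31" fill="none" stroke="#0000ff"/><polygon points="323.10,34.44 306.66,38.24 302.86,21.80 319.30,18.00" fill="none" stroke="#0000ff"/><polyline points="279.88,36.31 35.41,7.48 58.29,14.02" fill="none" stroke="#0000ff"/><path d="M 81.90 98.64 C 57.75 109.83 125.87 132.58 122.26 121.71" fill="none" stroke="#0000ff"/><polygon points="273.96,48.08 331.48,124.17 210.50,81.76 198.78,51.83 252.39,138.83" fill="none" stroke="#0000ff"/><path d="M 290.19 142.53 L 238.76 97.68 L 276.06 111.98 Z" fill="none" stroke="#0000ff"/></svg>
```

G21
G90
G0 X337.65 Y93.00
M3 S854
G01 X134.62 Y30.00 F856
G01 X114.00 Y96.17
G01 X227.05 Y61.36
G01 X180.71 Y75.61
M5
G0 X96.18 Y92.42
M3 S854
G01 X162.33 Y92.42 F856
G01 X162.33 Y32.99
G01 X96.18 Y32.99
G01 X96.18 Y92.42
M5
G0 X273.63 Y21.59
M3 S854
G01 X117.89 Y142.70 F856
M5
G0 X323.10 Y147.57
M3 S854
G01 X306.66 Y143.77 F856
G01 X302.86 Y160.21
G01 X319.30 Y164.01
G01 X323.10 Y147.57
M5
G0 X279.88 Y145.70
M3 S854
G01 X35.41 Y174.53 F856
G01 X58.29 Y167.99
M5
G0 X81.90 Y83.37
M3 S854
G01 X76.85 Y78.72 F856
G01 X78.53 Y73.52
G01 X85.01 Y68.29
G01 X94.38 Y63.56
G01 X104.71 Y59.87
G01 X114.08 Y57.75
G01 X120.57 Y57.71
G01 X122.26 Y60.30
M5
G0 X273.96 Y133.93
M3 S854
G01 X331.48 Y57.84 F856
G01 X210.50 Y100.25
G01 X198.78 Y130.18
G01 X252.39 Y43.18
G01 X273.96 Y133.93
M5
G0 X290.19 Y39.48
M3 S854
G01 X238.76 Y84.33 F856
G01 X276.06 Y70.03
G01 X290.19 Y39.48
M5
G0 X0.00 Y0.00

1 u = 1 mm; y_m = 182.01 − y.

[1] `<path>` open polyline, #0000ff→cut S854 F856: (337.65,93.00) → (134.62,30.00) → (114.00,96.17) → (227.05,61.36) → (180.71,75.61)

[2] `<polygon>` rectangle, #0000ff→cut S854 F856: (96.18,92.42) → (162.33,92.42) → (162.33,32.99) → (96.18,32.99) → (96.18,92.42) (closed)

[3] `<line>` line segment, #0000ff→cut S854 F856: (273.63,21.59) → (117.89,142.70)

[4] `<polygon>` regular polygon, #0000ff→cut S854 F856: (323.10,147.57) → (306.66,143.77) → (302.86,160.21) → (319.30,164.01) → (323.10,147.57) (closed)

[5] `<polyline>` open polyline, #0000ff→cut S854 F856: (279.88,145.70) → (35.41,174.53) → (58.29,167.99)

[6] `<path>` cubic bezier, #0000ff→cut S854 F856: (81.90,83.37) → (76.85,78.72) → (78.53,73.52) → (85.01,68.29) → (94.38,63.56) → (104.71,59.87) → (114.08,57.75) → (120.57,57.71) → (122.26,60.30)

[7] `<polygon>` closed polygon, #0000ff→cut S854 F856: (273.96,133.93) → (331.48,57.84) → (210.50,100.25) → (198.78,130.18) → (252.39,43.18) → (273.96,133.93) (closed)

[8] `<path>` closed polygon, #0000ff→cut S854 F856: (290.19,39.48) → (238.76,84.33) → (276.06,70.03) → (290.19,39.48) (closed)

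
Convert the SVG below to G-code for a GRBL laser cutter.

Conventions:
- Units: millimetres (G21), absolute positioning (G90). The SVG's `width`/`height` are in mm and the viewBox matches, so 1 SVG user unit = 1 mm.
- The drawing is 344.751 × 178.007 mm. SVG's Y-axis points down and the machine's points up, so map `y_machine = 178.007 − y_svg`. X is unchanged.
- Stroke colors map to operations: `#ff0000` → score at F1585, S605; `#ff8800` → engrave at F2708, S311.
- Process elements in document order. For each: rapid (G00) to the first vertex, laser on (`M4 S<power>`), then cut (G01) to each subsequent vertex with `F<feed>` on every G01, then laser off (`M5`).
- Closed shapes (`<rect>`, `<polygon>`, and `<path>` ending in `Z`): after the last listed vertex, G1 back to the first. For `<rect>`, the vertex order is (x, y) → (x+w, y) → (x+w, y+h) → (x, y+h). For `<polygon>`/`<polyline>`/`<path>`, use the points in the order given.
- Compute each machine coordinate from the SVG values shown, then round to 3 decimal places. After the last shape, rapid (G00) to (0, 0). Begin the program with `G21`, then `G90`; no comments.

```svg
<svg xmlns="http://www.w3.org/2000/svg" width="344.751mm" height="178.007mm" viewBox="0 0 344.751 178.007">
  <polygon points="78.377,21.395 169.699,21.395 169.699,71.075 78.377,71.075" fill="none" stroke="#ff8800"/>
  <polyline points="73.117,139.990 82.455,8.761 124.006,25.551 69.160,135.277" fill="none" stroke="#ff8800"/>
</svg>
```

G21
G90
G00 X78.377 Y156.612
M4 S311
G01 X169.699 Y156.612 F2708
G01 X169.699 Y106.932 F2708
G01 X78.377 Y106.932 F2708
G01 X78.377 Y156.612 F2708
M5
G00 X73.117 Y38.017
M4 S311
G01 X82.455 Y169.246 F2708
G01 X124.006 Y152.456 F2708
G01 X69.160 Y42.730 F2708
M5
G00 X0.000 Y0.000

1 u = 1 mm; y_m = 178.007 − y.

[1] `<polygon>` rectangle, #ff8800→engrave S311 F2708: (78.377,156.612) → (169.699,156.612) → (169.699,106.932) → (78.377,106.932) → (78.377,156.612) (closed)

[2] `<polyline>` open polyline, #ff8800→engrave S311 F2708: (73.117,38.017) → (82.455,169.246) → (124.006,152.456) → (69.160,42.730)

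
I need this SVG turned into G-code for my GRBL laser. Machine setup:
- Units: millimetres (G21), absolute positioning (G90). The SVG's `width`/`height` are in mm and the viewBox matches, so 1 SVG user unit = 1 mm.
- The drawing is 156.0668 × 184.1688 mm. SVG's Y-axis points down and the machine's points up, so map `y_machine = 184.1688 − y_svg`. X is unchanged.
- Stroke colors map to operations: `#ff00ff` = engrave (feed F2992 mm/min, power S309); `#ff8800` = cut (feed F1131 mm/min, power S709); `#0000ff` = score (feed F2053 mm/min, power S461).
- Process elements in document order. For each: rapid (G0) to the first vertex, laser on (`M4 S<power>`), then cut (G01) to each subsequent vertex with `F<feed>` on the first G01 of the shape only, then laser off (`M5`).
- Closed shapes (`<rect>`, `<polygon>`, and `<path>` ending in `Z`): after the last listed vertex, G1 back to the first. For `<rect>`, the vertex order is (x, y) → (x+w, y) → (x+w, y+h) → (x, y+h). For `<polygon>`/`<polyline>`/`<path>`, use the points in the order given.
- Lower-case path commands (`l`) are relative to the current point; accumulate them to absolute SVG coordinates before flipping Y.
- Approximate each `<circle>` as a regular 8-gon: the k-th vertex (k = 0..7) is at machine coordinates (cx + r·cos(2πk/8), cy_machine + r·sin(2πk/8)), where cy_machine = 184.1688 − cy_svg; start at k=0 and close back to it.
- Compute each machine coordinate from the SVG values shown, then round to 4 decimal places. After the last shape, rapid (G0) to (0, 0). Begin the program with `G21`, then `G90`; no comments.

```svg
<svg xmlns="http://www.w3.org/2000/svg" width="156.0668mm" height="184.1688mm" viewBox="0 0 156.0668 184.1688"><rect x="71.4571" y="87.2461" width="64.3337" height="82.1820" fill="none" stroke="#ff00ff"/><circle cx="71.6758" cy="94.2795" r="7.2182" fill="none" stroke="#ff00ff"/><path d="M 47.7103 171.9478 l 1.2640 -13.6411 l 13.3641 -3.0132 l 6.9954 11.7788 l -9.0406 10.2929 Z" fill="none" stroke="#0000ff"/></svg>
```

G21
G90
G0 X71.4571 Y96.9227
M4 S309
G01 X135.7908 Y96.9227 F2992
G01 X135.7908 Y14.7407
G01 X71.4571 Y14.7407
G01 X71.4571 Y96.9227
M5
G0 X78.8940 Y89.8893
M4 S309
G01 X76.7798 Y94.9933 F2992
G01 X71.6758 Y97.1075
G01 X66.5718 Y94.9933
G01 X64.4576 Y89.8893
G01 X66.5718 Y84.7853
G01 X71.6758 Y82.6711
G01 X76.7798 Y84.7853
G01 X78.8940 Y89.8893
M5
G0 X47.7103 Y12.2210
M4 S461
G01 X48.9743 Y25.8621 F2053
G01 X62.3384 Y28.8753
G01 X69.3338 Y17.0965
G01 X60.2932 Y6.8036
G01 X47.7103 Y12.2210
M5
G0 X0.0000 Y0.0000

viewBox `0 0 156.0668 184.1688` with mm width/height → 1 unit = 1 mm. Flip: y_m = 184.1688 − y_svg.

**Shape 1** — `<rect>` rectangle, stroke `#ff00ff` → engrave (S309, F2992). Machine vertices: (71.4571,96.9227) → (135.7908,96.9227) → (135.7908,14.7407) → (71.4571,14.7407) → (71.4571,96.9227). Closed: final G1 returns to the first vertex.

**Shape 2** — `<circle>` circle, stroke `#ff00ff` → engrave (S309, F2992). Machine vertices: (78.8940,89.8893) → (76.7798,94.9933) → (71.6758,97.1075) → (66.5718,94.9933) → (64.4576,89.8893) → (66.5718,84.7853) → (71.6758,82.6711) → (76.7798,84.7853) → (78.8940,89.8893). Closed: final G1 returns to the first vertex.

**Shape 3** — `<path>` regular polygon, stroke `#0000ff` → score (S461, F2053). Machine vertices: (47.7103,12.2210) → (48.9743,25.8621) → (62.3384,28.8753) → (69.3338,17.0965) → (60.2932,6.8036) → (47.7103,12.2210). Closed: final G1 returns to the first vertex.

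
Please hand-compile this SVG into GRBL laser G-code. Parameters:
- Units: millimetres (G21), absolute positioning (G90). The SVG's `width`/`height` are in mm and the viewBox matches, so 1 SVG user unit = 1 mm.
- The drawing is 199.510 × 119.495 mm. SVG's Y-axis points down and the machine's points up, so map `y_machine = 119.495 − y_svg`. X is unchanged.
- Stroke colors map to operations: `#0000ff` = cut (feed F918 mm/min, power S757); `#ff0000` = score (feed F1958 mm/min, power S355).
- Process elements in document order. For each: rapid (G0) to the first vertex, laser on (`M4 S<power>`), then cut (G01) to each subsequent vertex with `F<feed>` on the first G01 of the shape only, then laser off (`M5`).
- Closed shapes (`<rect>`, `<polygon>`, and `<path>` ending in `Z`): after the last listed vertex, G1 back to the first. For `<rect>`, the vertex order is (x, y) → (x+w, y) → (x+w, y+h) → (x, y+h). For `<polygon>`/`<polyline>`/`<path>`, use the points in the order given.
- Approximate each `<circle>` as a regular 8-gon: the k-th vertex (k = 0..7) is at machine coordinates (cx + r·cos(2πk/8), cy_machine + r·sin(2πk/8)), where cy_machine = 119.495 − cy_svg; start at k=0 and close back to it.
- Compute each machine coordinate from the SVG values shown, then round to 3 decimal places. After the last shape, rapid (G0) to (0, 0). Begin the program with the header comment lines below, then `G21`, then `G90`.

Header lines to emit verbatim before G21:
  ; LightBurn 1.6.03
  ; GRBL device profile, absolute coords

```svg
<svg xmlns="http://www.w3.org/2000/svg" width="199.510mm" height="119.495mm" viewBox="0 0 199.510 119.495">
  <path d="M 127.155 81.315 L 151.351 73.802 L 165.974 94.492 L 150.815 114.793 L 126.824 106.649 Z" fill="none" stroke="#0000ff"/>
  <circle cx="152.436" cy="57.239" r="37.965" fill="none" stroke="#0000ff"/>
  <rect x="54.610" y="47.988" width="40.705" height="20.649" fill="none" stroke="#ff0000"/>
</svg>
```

; LightBurn 1.6.03
; GRBL device profile, absolute coords
G21
G90
G0 X127.155 Y38.180
M4 S757
G01 X151.351 Y45.693 F918
G01 X165.974 Y25.003
G01 X150.815 Y4.702
G01 X126.824 Y12.846
G01 X127.155 Y38.180
M5
G0 X190.401 Y62.256
M4 S757
G01 X179.281 Y89.101 F918
G01 X152.436 Y100.221
G01 X125.591 Y89.101
G01 X114.471 Y62.256
G01 X125.591 Y35.411
G01 X152.436 Y24.291
G01 X179.281 Y35.411
G01 X190.401 Y62.256
M5
G0 X54.610 Y71.507
M4 S355
G01 X95.315 Y71.507 F1958
G01 X95.315 Y50.858
G01 X54.610 Y50.858
G01 X54.610 Y71.507
M5
G0 X0.000 Y0.000

Since the viewBox matches the mm dimensions, user units are millimetres directly. The only transform is the Y-flip y_m = 119.495 − y_svg.

Shape 1 is a regular polygon drawn with `<path>`. Its stroke #0000ff means cut at S757, F918. After flipping Y the toolpath is (127.155,38.180) → (151.351,45.693) → (165.974,25.003) → (150.815,4.702) → (126.824,12.846) → (127.155,38.180), returning to the start.

Shape 2 is a circle drawn with `<circle>`. Its stroke #0000ff means cut at S757, F918. After flipping Y the toolpath is (190.401,62.256) → (179.281,89.101) → (152.436,100.221) → (125.591,89.101) → (114.471,62.256) → (125.591,35.411) → (152.436,24.291) → (179.281,35.411) → (190.401,62.256), returning to the start.

Shape 3 is a rectangle drawn with `<rect>`. Its stroke #ff0000 means score at S355, F1958. After flipping Y the toolpath is (54.610,71.507) → (95.315,71.507) → (95.315,50.858) → (54.610,50.858) → (54.610,71.507), returning to the start.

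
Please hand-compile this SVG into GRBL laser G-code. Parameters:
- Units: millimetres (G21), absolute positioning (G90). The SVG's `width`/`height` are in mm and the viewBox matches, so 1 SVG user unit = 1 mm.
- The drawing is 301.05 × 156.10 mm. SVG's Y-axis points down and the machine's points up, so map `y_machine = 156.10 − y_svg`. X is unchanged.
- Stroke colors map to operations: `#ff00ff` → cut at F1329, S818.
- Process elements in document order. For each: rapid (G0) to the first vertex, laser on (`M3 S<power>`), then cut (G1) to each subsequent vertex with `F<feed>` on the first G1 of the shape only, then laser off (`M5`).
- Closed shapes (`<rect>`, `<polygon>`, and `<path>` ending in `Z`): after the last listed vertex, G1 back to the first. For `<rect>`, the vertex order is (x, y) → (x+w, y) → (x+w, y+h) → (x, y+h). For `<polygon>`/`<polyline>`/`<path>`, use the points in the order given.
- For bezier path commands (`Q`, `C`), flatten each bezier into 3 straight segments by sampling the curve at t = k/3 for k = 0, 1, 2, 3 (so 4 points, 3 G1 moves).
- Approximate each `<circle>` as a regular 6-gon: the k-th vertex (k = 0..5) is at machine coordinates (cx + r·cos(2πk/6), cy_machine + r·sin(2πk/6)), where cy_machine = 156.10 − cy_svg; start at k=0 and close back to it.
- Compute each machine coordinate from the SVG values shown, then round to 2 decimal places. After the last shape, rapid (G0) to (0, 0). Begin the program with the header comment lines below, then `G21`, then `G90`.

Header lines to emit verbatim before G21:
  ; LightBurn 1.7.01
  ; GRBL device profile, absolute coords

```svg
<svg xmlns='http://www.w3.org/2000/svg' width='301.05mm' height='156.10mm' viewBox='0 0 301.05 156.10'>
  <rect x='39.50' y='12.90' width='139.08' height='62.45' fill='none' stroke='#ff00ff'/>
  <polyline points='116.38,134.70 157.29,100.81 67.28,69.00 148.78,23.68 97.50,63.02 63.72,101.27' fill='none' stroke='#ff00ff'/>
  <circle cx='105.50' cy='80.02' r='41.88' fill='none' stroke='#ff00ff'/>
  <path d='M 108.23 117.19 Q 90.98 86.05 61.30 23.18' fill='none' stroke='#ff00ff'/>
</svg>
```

; LightBurn 1.7.01
; GRBL device profile, absolute coords
G21
G90
G0 X39.50 Y143.20
M3 S818
G1 X178.58 Y143.20 F1329
G1 X178.58 Y80.75
G1 X39.50 Y80.75
G1 X39.50 Y143.20
M5
G0 X116.38 Y21.40
M3 S818
G1 X157.29 Y55.29 F1329
G1 X67.28 Y87.10
G1 X148.78 Y132.42
G1 X97.50 Y93.08
G1 X63.72 Y54.83
M5
G0 X147.38 Y76.08
M3 S818
G1 X126.44 Y112.35 F1329
G1 X84.56 Y112.35
G1 X63.62 Y76.08
G1 X84.56 Y39.81
G1 X126.44 Y39.81
G1 X147.38 Y76.08
M5
G0 X108.23 Y38.91
M3 S818
G1 X95.35 Y63.20 F1329
G1 X79.71 Y94.53
G1 X61.30 Y132.92
M5
G0 X0.00 Y0.00

1 u = 1 mm; y_m = 156.10 − y.

[1] `<rect>` rectangle, #ff00ff→cut S818 F1329: (39.50,143.20) → (178.58,143.20) → (178.58,80.75) → (39.50,80.75) → (39.50,143.20) (closed)

[2] `<polyline>` open polyline, #ff00ff→cut S818 F1329: (116.38,21.40) → (157.29,55.29) → (67.28,87.10) → (148.78,132.42) → (97.50,93.08) → (63.72,54.83)

[3] `<circle>` circle, #ff00ff→cut S818 F1329: (147.38,76.08) → (126.44,112.35) → (84.56,112.35) → (63.62,76.08) → (84.56,39.81) → (126.44,39.81) → (147.38,76.08) (closed)

[4] `<path>` quadratic bezier, #ff00ff→cut S818 F1329: (108.23,38.91) → (95.35,63.20) → (79.71,94.53) → (61.30,132.92)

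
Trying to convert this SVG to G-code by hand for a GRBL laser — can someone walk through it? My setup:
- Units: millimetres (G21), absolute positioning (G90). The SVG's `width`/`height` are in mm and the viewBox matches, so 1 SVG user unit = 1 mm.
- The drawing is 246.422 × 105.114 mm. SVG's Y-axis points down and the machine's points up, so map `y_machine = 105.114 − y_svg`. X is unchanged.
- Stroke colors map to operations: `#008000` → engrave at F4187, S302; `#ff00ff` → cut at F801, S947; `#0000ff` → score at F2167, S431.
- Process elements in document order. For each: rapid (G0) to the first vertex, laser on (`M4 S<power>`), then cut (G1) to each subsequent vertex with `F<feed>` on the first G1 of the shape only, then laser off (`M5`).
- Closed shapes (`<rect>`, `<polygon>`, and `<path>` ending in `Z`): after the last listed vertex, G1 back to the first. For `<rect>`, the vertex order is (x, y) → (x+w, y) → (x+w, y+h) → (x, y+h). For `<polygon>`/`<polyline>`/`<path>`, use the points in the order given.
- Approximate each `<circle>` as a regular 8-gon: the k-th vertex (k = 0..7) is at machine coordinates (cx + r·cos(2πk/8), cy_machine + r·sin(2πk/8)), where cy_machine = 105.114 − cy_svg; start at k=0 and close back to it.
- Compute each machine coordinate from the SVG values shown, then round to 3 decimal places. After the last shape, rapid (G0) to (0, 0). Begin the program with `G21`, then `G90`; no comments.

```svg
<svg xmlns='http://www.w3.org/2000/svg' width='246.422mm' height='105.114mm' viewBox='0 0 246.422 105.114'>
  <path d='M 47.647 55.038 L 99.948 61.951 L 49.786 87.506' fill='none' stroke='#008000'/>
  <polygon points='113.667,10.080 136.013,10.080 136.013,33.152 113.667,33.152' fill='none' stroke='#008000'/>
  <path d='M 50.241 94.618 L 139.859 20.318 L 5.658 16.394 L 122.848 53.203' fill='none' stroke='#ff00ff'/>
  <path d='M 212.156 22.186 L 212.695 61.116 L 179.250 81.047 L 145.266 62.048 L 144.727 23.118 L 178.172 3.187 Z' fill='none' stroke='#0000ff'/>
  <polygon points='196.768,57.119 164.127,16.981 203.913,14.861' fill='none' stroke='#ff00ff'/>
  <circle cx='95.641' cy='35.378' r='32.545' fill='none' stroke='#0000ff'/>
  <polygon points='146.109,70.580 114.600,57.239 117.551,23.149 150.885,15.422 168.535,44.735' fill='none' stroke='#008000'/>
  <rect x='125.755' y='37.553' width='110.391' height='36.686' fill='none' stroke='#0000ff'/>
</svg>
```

1 u = 1 mm; y_m = 105.114 − y.

[1] `<path>` open polyline, #008000→engrave S302 F4187: (47.647,50.076) → (99.948,43.163) → (49.786,17.608)

[2] `<polygon>` rectangle, #008000→engrave S302 F4187: (113.667,95.034) → (136.013,95.034) → (136.013,71.962) → (113.667,71.962) → (113.667,95.034) (closed)

[3] `<path>` open polyline, #ff00ff→cut S947 F801: (50.241,10.496) → (139.859,84.796) → (5.658,88.720) → (122.848,51.911)

[4] `<path>` regular polygon, #0000ff→score S431 F2167: (212.156,82.928) → (212.695,43.998) → (179.250,24.067) → (145.266,43.066) → (144.727,81.996) → (178.172,101.927) → (212.156,82.928) (closed)

[5] `<polygon>` closed polygon, #ff00ff→cut S947 F801: (196.768,47.995) → (164.127,88.133) → (203.913,90.253) → (196.768,47.995) (closed)

[6] `<circle>` circle, #0000ff→score S431 F2167: (128.186,69.736) → (118.654,92.749) → (95.641,102.281) → (72.628,92.749) → (63.096,69.736) → (72.628,46.723) → (95.641,37.191) → (118.654,46.723) → (128.186,69.736) (closed)

[7] `<polygon>` regular polygon, #008000→engrave S302 F4187: (146.109,34.534) → (114.600,47.875) → (117.551,81.965) → (150.885,89.692) → (168.535,60.379) → (146.109,34.534) (closed)

[8] `<rect>` rectangle, #0000ff→score S431 F2167: (125.755,67.561) → (236.146,67.561) → (236.146,30.875) → (125.755,30.875) → (125.755,67.561) (closed)

G21
G90
G0 X47.647 Y50.076
M4 S302
G1 X99.948 Y43.163 F4187
G1 X49.786 Y17.608
M5
G0 X113.667 Y95.034
M4 S302
G1 X136.013 Y95.034 F4187
G1 X136.013 Y71.962
G1 X113.667 Y71.962
G1 X113.667 Y95.034
M5
G0 X50.241 Y10.496
M4 S947
G1 X139.859 Y84.796 F801
G1 X5.658 Y88.720
G1 X122.848 Y51.911
M5
G0 X212.156 Y82.928
M4 S431
G1 X212.695 Y43.998 F2167
G1 X179.250 Y24.067
G1 X145.266 Y43.066
G1 X144.727 Y81.996
G1 X178.172 Y101.927
G1 X212.156 Y82.928
M5
G0 X196.768 Y47.995
M4 S947
G1 X164.127 Y88.133 F801
G1 X203.913 Y90.253
G1 X196.768 Y47.995
M5
G0 X128.186 Y69.736
M4 S431
G1 X118.654 Y92.749 F2167
G1 X95.641 Y102.281
G1 X72.628 Y92.749
G1 X63.096 Y69.736
G1 X72.628 Y46.723
G1 X95.641 Y37.191
G1 X118.654 Y46.723
G1 X128.186 Y69.736
M5
G0 X146.109 Y34.534
M4 S302
G1 X114.600 Y47.875 F4187
G1 X117.551 Y81.965
G1 X150.885 Y89.692
G1 X168.535 Y60.379
G1 X146.109 Y34.534
M5
G0 X125.755 Y67.561
M4 S431
G1 X236.146 Y67.561 F2167
G1 X236.146 Y30.875
G1 X125.755 Y30.875
G1 X125.755 Y67.561
M5
G0 X0.000 Y0.000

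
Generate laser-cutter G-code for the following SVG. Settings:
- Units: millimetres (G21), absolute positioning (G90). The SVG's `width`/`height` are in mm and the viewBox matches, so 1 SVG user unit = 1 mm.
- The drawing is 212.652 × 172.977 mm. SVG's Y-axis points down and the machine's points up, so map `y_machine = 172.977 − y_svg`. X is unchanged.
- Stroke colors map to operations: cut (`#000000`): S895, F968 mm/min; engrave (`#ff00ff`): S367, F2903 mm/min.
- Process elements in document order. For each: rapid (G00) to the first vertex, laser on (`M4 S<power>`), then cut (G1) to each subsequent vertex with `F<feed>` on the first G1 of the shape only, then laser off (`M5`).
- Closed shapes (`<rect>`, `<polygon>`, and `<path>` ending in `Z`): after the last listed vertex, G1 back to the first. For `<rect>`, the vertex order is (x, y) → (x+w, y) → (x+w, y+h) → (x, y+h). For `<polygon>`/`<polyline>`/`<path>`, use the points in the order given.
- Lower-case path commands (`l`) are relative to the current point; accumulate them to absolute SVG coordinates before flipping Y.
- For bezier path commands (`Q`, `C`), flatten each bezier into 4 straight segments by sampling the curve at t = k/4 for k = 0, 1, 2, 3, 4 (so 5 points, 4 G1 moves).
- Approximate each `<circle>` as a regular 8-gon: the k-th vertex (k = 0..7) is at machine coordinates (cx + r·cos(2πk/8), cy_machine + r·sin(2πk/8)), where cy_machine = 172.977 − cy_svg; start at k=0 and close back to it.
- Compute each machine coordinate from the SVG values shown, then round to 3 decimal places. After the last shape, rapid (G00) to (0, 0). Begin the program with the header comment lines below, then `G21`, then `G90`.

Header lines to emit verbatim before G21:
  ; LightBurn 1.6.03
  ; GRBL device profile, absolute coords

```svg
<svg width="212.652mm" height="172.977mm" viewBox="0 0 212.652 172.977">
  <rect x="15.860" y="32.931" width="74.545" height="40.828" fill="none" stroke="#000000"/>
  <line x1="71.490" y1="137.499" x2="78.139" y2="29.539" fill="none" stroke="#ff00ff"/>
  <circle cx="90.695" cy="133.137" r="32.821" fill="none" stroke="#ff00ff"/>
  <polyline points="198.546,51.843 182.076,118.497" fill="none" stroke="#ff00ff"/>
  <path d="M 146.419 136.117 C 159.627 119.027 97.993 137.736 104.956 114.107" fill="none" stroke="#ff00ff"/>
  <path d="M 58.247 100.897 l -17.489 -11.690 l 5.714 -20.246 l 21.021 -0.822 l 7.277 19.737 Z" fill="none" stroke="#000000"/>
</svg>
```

viewBox `0 0 212.652 172.977` with mm width/height → 1 unit = 1 mm. Flip: y_m = 172.977 − y_svg.

**Shape 1** — `<rect>` rectangle, stroke `#000000` → cut (S895, F968). Machine vertices: (15.860,140.046) → (90.405,140.046) → (90.405,99.218) → (15.860,99.218) → (15.860,140.046). Closed: final G1 returns to the first vertex.

**Shape 2** — `<line>` line segment, stroke `#ff00ff` → engrave (S367, F2903). Machine vertices: (71.490,35.478) → (78.139,143.438). Open path.

**Shape 3** — `<circle>` circle, stroke `#ff00ff` → engrave (S367, F2903). Machine vertices: (123.516,39.840) → (113.903,63.048) → (90.695,72.661) → (67.487,63.048) → (57.874,39.840) → (67.487,16.632) → (90.695,7.019) → (113.903,16.632) → (123.516,39.840). Closed: final G1 returns to the first vertex.

**Shape 4** — `<polyline>` line segment, stroke `#ff00ff` → engrave (S367, F2903). Machine vertices: (198.546,121.134) → (182.076,54.480). Open path.

**Shape 5** — `<path>` cubic bezier, stroke `#ff00ff` → engrave (S367, F2903). Control points (SVG): P0=(146.419,136.117), P1=(159.627,119.027), P2=(97.993,137.736), P3=(104.956,114.107); sampled at t=k/4. Machine vertices: (146.419,36.860) → (144.533,44.186) → (128.029,45.413) → (110.354,47.866) → (104.956,58.870). Open path.

**Shape 6** — `<path>` regular polygon, stroke `#000000` → cut (S895, F968). Machine vertices: (58.247,72.080) → (40.758,83.770) → (46.472,104.016) → (67.493,104.838) → (74.770,85.101) → (58.247,72.080). Closed: final G1 returns to the first vertex.

; LightBurn 1.6.03
; GRBL device profile, absolute coords
G21
G90
G00 X15.860 Y140.046
M4 S895
G1 X90.405 Y140.046 F968
G1 X90.405 Y99.218
G1 X15.860 Y99.218
G1 X15.860 Y140.046
M5
G00 X71.490 Y35.478
M4 S367
G1 X78.139 Y143.438 F2903
M5
G00 X123.516 Y39.840
M4 S367
G1 X113.903 Y63.048 F2903
G1 X90.695 Y72.661
G1 X67.487 Y63.048
G1 X57.874 Y39.840
G1 X67.487 Y16.632
G1 X90.695 Y7.019
G1 X113.903 Y16.632
G1 X123.516 Y39.840
M5
G00 X198.546 Y121.134
M4 S367
G1 X182.076 Y54.480 F2903
M5
G00 X146.419 Y36.860
M4 S367
G1 X144.533 Y44.186 F2903
G1 X128.029 Y45.413
G1 X110.354 Y47.866
G1 X104.956 Y58.870
M5
G00 X58.247 Y72.080
M4 S895
G1 X40.758 Y83.770 F968
G1 X46.472 Y104.016
G1 X67.493 Y104.838
G1 X74.770 Y85.101
G1 X58.247 Y72.080
M5
G00 X0.000 Y0.000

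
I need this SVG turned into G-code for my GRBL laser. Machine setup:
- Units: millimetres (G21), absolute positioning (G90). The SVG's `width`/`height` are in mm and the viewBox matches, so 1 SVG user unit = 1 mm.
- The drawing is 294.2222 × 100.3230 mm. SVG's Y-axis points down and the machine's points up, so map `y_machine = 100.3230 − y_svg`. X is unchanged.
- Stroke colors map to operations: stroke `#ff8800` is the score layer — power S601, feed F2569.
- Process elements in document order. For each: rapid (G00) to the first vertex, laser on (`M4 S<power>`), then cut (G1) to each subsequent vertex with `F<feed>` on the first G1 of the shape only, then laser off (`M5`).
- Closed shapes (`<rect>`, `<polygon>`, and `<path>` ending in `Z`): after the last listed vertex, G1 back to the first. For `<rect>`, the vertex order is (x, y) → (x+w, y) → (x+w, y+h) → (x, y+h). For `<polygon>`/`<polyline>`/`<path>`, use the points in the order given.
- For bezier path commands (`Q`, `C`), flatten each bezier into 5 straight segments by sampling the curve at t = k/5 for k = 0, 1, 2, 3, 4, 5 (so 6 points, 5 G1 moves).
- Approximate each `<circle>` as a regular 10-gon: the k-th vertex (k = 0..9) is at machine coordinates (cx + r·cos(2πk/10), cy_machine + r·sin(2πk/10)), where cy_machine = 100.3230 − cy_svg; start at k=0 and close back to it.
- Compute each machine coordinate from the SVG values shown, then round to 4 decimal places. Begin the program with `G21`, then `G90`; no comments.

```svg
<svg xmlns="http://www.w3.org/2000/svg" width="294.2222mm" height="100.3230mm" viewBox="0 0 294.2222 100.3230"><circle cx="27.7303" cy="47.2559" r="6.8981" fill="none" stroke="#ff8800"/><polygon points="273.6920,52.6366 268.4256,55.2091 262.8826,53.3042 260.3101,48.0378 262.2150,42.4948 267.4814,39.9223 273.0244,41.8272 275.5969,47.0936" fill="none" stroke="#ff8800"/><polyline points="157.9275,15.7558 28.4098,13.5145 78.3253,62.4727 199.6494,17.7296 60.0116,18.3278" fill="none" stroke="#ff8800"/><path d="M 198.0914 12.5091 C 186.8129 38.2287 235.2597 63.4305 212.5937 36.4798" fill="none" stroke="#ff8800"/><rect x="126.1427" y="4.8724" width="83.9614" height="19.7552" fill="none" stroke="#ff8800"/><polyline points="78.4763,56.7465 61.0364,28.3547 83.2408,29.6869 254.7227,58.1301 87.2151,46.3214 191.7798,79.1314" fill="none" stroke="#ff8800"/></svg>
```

Since the viewBox matches the mm dimensions, user units are millimetres directly. The only transform is the Y-flip y_m = 100.3230 − y_svg.

Shape 1 is a circle drawn with `<circle>`. Its stroke #ff8800 means score at S601, F2569. After flipping Y the toolpath is (34.6284,53.0671) → (33.3110,57.1217) → (29.8619,59.6276) → (25.5987,59.6276) → (22.1496,57.1217) → (20.8322,53.0671) → (22.1496,49.0125) → (25.5987,46.5066) → (29.8619,46.5066) → (33.3110,49.0125) → (34.6284,53.0671), returning to the start.

Shape 2 is a regular polygon drawn with `<polygon>`. Its stroke #ff8800 means score at S601, F2569. After flipping Y the toolpath is (273.6920,47.6864) → (268.4256,45.1139) → (262.8826,47.0188) → (260.3101,52.2852) → (262.2150,57.8282) → (267.4814,60.4007) → (273.0244,58.4958) → (275.5969,53.2294) → (273.6920,47.6864), returning to the start.

Shape 3 is a open polyline drawn with `<polyline>`. Its stroke #ff8800 means score at S601, F2569. After flipping Y the toolpath is (157.9275,84.5672) → (28.4098,86.8085) → (78.3253,37.8503) → (199.6494,82.5934) → (60.0116,81.9952).

Shape 4 is a cubic bezier drawn with `<path>`. Its stroke #ff8800 means score at S601, F2569. After flipping Y the toolpath is (198.0914,87.8139) → (197.4446,72.8574) → (204.8517,60.5035) → (214.0324,53.2309) → (218.7065,53.5180) → (212.5937,63.8432).

Shape 5 is a rectangle drawn with `<rect>`. Its stroke #ff8800 means score at S601, F2569. After flipping Y the toolpath is (126.1427,95.4506) → (210.1041,95.4506) → (210.1041,75.6954) → (126.1427,75.6954) → (126.1427,95.4506), returning to the start.

Shape 6 is a open polyline drawn with `<polyline>`. Its stroke #ff8800 means score at S601, F2569. After flipping Y the toolpath is (78.4763,43.5765) → (61.0364,71.9683) → (83.2408,70.6361) → (254.7227,42.1929) → (87.2151,54.0016) → (191.7798,21.1916).

G21
G90
G00 X34.6284 Y53.0671
M4 S601
G1 X33.3110 Y57.1217 F2569
G1 X29.8619 Y59.6276
G1 X25.5987 Y59.6276
G1 X22.1496 Y57.1217
G1 X20.8322 Y53.0671
G1 X22.1496 Y49.0125
G1 X25.5987 Y46.5066
G1 X29.8619 Y46.5066
G1 X33.3110 Y49.0125
G1 X34.6284 Y53.0671
M5
G00 X273.6920 Y47.6864
M4 S601
G1 X268.4256 Y45.1139 F2569
G1 X262.8826 Y47.0188
G1 X260.3101 Y52.2852
G1 X262.2150 Y57.8282
G1 X267.4814 Y60.4007
G1 X273.0244 Y58.4958
G1 X275.5969 Y53.2294
G1 X273.6920 Y47.6864
M5
G00 X157.9275 Y84.5672
M4 S601
G1 X28.4098 Y86.8085 F2569
G1 X78.3253 Y37.8503
G1 X199.6494 Y82.5934
G1 X60.0116 Y81.9952
M5
G00 X198.0914 Y87.8139
M4 S601
G1 X197.4446 Y72.8574 F2569
G1 X204.8517 Y60.5035
G1 X214.0324 Y53.2309
G1 X218.7065 Y53.5180
G1 X212.5937 Y63.8432
M5
G00 X126.1427 Y95.4506
M4 S601
G1 X210.1041 Y95.4506 F2569
G1 X210.1041 Y75.6954
G1 X126.1427 Y75.6954
G1 X126.1427 Y95.4506
M5
G00 X78.4763 Y43.5765
M4 S601
G1 X61.0364 Y71.9683 F2569
G1 X83.2408 Y70.6361
G1 X254.7227 Y42.1929
G1 X87.2151 Y54.0016
G1 X191.7798 Y21.1916
M5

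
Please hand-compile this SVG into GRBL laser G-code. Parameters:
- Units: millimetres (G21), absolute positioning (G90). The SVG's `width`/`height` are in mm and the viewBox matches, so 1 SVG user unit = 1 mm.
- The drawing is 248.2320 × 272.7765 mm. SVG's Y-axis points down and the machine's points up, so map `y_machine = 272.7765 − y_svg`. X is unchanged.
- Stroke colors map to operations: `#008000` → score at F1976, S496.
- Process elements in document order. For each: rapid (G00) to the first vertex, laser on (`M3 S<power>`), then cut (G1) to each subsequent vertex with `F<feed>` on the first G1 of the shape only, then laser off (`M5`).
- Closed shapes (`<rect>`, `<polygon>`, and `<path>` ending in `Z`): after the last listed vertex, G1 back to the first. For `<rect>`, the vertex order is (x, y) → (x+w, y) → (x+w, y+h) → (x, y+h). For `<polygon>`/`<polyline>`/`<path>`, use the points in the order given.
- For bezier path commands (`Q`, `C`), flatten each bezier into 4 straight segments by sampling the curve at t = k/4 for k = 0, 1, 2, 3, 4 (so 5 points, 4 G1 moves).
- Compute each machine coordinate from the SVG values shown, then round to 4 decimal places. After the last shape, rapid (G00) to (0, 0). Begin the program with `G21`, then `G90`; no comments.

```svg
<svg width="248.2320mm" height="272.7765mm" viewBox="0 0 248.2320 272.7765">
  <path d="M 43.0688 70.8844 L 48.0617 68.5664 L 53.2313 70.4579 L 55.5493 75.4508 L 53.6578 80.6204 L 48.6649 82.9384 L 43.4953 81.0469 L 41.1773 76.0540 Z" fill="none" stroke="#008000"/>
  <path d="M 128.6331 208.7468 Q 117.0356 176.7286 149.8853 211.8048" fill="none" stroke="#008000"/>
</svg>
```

viewBox `0 0 248.2320 272.7765` with mm width/height → 1 unit = 1 mm. Flip: y_m = 272.7765 − y_svg.

**Shape 1** — `<path>` regular polygon, stroke `#008000` → score (S496, F1976). Machine vertices: (43.0688,201.8921) → (48.0617,204.2101) → (53.2313,202.3186) → (55.5493,197.3257) → (53.6578,192.1561) → (48.6649,189.8381) → (43.4953,191.7296) → (41.1773,196.7225) → (43.0688,201.8921). Closed: final G1 returns to the first vertex.

**Shape 2** — `<path>` quadratic bezier, stroke `#008000` → score (S496, F1976). Control points (SVG): P0=(128.6331,208.7468), P1=(117.0356,176.7286), P2=(149.8853,211.8048); sampled at t=k/4. Machine vertices: (128.6331,64.0297) → (125.6123,75.8454) → (128.1474,79.2743) → (136.2384,74.3164) → (149.8853,60.9717). Open path.

G21
G90
G00 X43.0688 Y201.8921
M3 S496
G1 X48.0617 Y204.2101 F1976
G1 X53.2313 Y202.3186
G1 X55.5493 Y197.3257
G1 X53.6578 Y192.1561
G1 X48.6649 Y189.8381
G1 X43.4953 Y191.7296
G1 X41.1773 Y196.7225
G1 X43.0688 Y201.8921
M5
G00 X128.6331 Y64.0297
M3 S496
G1 X125.6123 Y75.8454 F1976
G1 X128.1474 Y79.2743
G1 X136.2384 Y74.3164
G1 X149.8853 Y60.9717
M5
G00 X0.0000 Y0.0000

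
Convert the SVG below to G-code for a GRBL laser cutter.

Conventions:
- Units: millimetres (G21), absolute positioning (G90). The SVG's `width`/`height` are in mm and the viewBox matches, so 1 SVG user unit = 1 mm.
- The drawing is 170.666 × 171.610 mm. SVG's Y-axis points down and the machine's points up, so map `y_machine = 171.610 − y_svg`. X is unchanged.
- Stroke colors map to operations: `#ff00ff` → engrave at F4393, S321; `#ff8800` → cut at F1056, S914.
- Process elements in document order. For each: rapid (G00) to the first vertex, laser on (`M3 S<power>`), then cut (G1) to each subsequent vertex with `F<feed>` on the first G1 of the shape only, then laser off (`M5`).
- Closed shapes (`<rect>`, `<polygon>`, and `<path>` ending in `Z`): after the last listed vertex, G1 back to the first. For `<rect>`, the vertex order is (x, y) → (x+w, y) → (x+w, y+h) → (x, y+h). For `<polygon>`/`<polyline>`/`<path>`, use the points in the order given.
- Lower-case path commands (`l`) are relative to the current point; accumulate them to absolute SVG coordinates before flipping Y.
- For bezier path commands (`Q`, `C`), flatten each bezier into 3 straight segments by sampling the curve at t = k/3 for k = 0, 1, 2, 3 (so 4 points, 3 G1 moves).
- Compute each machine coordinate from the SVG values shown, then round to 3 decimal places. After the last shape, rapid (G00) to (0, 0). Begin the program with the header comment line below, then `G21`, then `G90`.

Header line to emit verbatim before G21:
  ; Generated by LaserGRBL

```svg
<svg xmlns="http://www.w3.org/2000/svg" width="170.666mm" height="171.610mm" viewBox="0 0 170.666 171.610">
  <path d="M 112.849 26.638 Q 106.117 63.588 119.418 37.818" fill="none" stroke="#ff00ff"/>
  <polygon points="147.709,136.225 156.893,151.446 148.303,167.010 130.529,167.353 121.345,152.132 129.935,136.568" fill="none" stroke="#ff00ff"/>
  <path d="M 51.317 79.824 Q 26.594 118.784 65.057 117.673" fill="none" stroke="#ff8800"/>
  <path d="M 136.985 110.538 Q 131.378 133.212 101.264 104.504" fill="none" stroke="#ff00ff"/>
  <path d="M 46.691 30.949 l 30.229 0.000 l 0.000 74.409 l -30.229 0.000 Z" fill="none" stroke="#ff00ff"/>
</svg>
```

; Generated by LaserGRBL
G21
G90
G00 X112.849 Y144.972
M3 S321
G1 X110.587 Y127.308 F4393
G1 X112.777 Y123.581
G1 X119.418 Y133.792
M5
G00 X147.709 Y35.385
M3 S321
G1 X156.893 Y20.164 F4393
G1 X148.303 Y4.600
G1 X130.529 Y4.257
G1 X121.345 Y19.478
G1 X129.935 Y35.042
G1 X147.709 Y35.385
M5
G00 X51.317 Y91.786
M3 S914
G1 X41.856 Y70.265 F1056
G1 X46.436 Y57.649
G1 X65.057 Y53.937
M5
G00 X136.985 Y61.072
M3 S321
G1 X130.524 Y51.665 F4393
G1 X118.617 Y53.676
G1 X101.264 Y67.106
M5
G00 X46.691 Y140.661
M3 S321
G1 X76.920 Y140.661 F4393
G1 X76.920 Y66.252
G1 X46.691 Y66.252
G1 X46.691 Y140.661
M5
G00 X0.000 Y0.000

viewBox `0 0 170.666 171.610` with mm width/height → 1 unit = 1 mm. Flip: y_m = 171.610 − y_svg.

**Shape 1** — `<path>` quadratic bezier, stroke `#ff00ff` → engrave (S321, F4393). Control points (SVG): P0=(112.849,26.638), P1=(106.117,63.588), P2=(119.418,37.818); sampled at t=k/3. Machine vertices: (112.849,144.972) → (110.587,127.308) → (112.777,123.581) → (119.418,133.792). Open path.

**Shape 2** — `<polygon>` regular polygon, stroke `#ff00ff` → engrave (S321, F4393). Machine vertices: (147.709,35.385) → (156.893,20.164) → (148.303,4.600) → (130.529,4.257) → (121.345,19.478) → (129.935,35.042) → (147.709,35.385). Closed: final G1 returns to the first vertex.

**Shape 3** — `<path>` quadratic bezier, stroke `#ff8800` → cut (S914, F1056). Control points (SVG): P0=(51.317,79.824), P1=(26.594,118.784), P2=(65.057,117.673); sampled at t=k/3. Machine vertices: (51.317,91.786) → (41.856,70.265) → (46.436,57.649) → (65.057,53.937). Open path.

**Shape 4** — `<path>` quadratic bezier, stroke `#ff00ff` → engrave (S321, F4393). Control points (SVG): P0=(136.985,110.538), P1=(131.378,133.212), P2=(101.264,104.504); sampled at t=k/3. Machine vertices: (136.985,61.072) → (130.524,51.665) → (118.617,53.676) → (101.264,67.106). Open path.

**Shape 5** — `<path>` rectangle, stroke `#ff00ff` → engrave (S321, F4393). Machine vertices: (46.691,140.661) → (76.920,140.661) → (76.920,66.252) → (46.691,66.252) → (46.691,140.661). Closed: final G1 returns to the first vertex.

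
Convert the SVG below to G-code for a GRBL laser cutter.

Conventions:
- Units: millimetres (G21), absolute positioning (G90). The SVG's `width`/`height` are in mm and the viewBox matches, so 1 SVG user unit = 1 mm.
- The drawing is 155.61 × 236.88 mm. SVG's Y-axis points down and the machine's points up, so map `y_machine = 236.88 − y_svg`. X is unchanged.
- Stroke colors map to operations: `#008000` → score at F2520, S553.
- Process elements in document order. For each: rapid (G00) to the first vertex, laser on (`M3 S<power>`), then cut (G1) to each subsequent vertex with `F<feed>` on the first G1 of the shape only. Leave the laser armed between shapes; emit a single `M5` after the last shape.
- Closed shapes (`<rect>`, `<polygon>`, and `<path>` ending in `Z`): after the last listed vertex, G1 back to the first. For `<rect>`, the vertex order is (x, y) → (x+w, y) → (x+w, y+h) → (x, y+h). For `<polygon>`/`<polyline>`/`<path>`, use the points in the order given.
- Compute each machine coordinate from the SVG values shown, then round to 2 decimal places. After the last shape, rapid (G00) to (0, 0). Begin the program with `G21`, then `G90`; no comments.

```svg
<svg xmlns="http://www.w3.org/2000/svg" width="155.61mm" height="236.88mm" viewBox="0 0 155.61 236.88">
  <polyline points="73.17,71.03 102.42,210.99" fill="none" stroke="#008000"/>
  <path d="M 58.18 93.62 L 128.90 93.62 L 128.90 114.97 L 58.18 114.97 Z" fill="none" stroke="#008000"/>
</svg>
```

Since the viewBox matches the mm dimensions, user units are millimetres directly. The only transform is the Y-flip y_m = 236.88 − y_svg.

Shape 1 is a line segment drawn with `<polyline>`. Its stroke #008000 means score at S553, F2520. After flipping Y the toolpath is (73.17,165.85) → (102.42,25.89).

Shape 2 is a rectangle drawn with `<path>`. Its stroke #008000 means score at S553, F2520. After flipping Y the toolpath is (58.18,143.26) → (128.90,143.26) → (128.90,121.91) → (58.18,121.91) → (58.18,143.26), returning to the start.

G21
G90
G00 X73.17 Y165.85
M3 S553
G1 X102.42 Y25.89 F2520
G00 X58.18 Y143.26
M3 S553
G1 X128.90 Y143.26 F2520
G1 X128.90 Y121.91
G1 X58.18 Y121.91
G1 X58.18 Y143.26
M5
G00 X0.00 Y0.00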